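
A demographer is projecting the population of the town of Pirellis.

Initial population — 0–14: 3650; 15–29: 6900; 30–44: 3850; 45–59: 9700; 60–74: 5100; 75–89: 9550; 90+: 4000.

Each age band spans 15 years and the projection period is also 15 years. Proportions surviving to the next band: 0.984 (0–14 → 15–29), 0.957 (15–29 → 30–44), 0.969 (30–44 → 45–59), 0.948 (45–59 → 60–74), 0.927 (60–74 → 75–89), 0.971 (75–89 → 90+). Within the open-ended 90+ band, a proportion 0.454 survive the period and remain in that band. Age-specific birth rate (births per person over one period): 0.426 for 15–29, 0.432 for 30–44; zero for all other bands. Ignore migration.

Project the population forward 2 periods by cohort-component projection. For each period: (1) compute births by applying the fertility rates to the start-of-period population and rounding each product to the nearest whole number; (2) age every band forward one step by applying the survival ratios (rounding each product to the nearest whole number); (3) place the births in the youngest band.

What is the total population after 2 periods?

40433

Period 1:
Births: 6900 × 0.426 = 2939, 3850 × 0.432 = 1663 → 4602
15–29: 3650 × 0.984 = 3592
30–44: 6900 × 0.957 = 6603
45–59: 3850 × 0.969 = 3731
60–74: 9700 × 0.948 = 9196
75–89: 5100 × 0.927 = 4728
90+: 9550 × 0.971 + 4000 × 0.454 = 9273 + 1816 = 11089
→ [4602, 3592, 6603, 3731, 9196, 4728, 11089]
Period 2:
Births: 3592 × 0.426 = 1530, 6603 × 0.432 = 2852 → 4382
15–29: 4602 × 0.984 = 4528
30–44: 3592 × 0.957 = 3438
45–59: 6603 × 0.969 = 6398
60–74: 3731 × 0.948 = 3537
75–89: 9196 × 0.927 = 8525
90+: 4728 × 0.971 + 11089 × 0.454 = 4591 + 5034 = 9625
→ [4382, 4528, 3438, 6398, 3537, 8525, 9625]
Total after period 2: 4382 + 4528 + 3438 + 6398 + 3537 + 8525 + 9625 = 40433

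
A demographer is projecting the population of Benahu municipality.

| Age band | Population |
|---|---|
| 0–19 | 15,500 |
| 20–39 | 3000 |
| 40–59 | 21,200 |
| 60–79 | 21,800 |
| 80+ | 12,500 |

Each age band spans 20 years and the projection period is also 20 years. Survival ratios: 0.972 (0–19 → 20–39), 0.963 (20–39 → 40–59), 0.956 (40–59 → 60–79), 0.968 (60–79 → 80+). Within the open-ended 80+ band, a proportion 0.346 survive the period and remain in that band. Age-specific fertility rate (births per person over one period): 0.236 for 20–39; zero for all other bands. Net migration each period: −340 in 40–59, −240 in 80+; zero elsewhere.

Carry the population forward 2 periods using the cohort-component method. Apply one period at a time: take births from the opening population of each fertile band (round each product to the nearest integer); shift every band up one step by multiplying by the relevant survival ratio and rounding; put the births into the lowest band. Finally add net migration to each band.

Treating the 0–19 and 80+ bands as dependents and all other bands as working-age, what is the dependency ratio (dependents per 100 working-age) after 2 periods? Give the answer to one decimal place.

(Groups numbered youngest = 1 to oldest = 5.)
Period 1.
Births: 3000 * 0.236 = 708
Group 2: 15500 * 0.972 = 15066
Group 3: 3000 * 0.963 = 2889
Group 4: 21200 * 0.956 = 20267
Group 5: 21800 * 0.968 + 12500 * 0.346 = 21102 + 4325 = 25427
Net migration: Group 3 − 340 → 2549; Group 5 − 240 → 25187
End of period: [708, 15066, 2549, 20267, 25187]
Period 2.
Births: 15066 * 0.236 = 3556
Group 2: 708 * 0.972 = 688
Group 3: 15066 * 0.963 = 14509
Group 4: 2549 * 0.956 = 2437
Group 5: 20267 * 0.968 + 25187 * 0.346 = 19618 + 8715 = 28333
Net migration: Group 3 − 340 → 14169; Group 5 − 240 → 28093
End of period: [3556, 688, 14169, 2437, 28093]
Dependents (band 0–19 + band 80+) = 3556 + 28093 = 31649; working-age = 17294; ratio = 31649/17294 × 100 = 183.0

183.0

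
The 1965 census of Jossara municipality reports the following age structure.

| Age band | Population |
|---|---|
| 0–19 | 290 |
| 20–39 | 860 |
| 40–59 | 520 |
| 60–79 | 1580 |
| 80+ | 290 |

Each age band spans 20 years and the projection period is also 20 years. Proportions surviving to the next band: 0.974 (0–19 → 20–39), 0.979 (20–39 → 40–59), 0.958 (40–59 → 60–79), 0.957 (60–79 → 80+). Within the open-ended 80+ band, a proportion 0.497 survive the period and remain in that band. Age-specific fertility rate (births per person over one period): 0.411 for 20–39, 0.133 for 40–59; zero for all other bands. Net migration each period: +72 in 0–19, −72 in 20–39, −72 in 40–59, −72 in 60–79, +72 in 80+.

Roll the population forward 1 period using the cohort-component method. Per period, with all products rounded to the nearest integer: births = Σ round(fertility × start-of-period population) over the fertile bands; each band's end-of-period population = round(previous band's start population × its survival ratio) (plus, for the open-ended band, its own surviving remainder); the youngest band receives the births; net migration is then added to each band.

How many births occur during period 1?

422

(Bands numbered youngest = 1 to oldest = 5.)
Period 1.
Births: 860 × 0.411 = 353, 520 × 0.133 = 69 → 422
Band 2: 290 × 0.974 = 282
Band 3: 860 × 0.979 = 842
Band 4: 520 × 0.958 = 498
Band 5: 1580 × 0.957 + 290 × 0.497 = 1512 + 144 = 1656
Net migration: Band 1 + 72 → 494; Band 2 − 72 → 210; Band 3 − 72 → 770; Band 4 − 72 → 426; Band 5 + 72 → 1728
→ [494, 210, 770, 426, 1728]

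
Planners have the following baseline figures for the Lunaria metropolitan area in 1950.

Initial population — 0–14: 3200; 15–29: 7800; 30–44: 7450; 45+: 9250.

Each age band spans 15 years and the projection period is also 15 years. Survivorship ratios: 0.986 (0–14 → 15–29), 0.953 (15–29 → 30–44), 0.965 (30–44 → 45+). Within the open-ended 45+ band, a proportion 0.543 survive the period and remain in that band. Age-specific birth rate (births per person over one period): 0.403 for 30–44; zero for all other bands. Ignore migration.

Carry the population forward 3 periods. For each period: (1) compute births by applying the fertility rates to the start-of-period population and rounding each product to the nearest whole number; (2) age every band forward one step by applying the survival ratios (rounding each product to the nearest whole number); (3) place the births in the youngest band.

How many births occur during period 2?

2995

Numbering the groups 1..4 from youngest to oldest:
[period 1]
Births: 7450 × 0.403 = 3002
Group 2: 3200 × 0.986 = 3155
Group 3: 7800 × 0.953 = 7433
Group 4: 7450 × 0.965 + 9250 × 0.543 = 7189 + 5023 = 12212
→ [3002, 3155, 7433, 12212]
[period 2]
Births: 7433 × 0.403 = 2995
Group 2: 3002 × 0.986 = 2960
Group 3: 3155 × 0.953 = 3007
Group 4: 7433 × 0.965 + 12212 × 0.543 = 7173 + 6631 = 13804
→ [2995, 2960, 3007, 13804]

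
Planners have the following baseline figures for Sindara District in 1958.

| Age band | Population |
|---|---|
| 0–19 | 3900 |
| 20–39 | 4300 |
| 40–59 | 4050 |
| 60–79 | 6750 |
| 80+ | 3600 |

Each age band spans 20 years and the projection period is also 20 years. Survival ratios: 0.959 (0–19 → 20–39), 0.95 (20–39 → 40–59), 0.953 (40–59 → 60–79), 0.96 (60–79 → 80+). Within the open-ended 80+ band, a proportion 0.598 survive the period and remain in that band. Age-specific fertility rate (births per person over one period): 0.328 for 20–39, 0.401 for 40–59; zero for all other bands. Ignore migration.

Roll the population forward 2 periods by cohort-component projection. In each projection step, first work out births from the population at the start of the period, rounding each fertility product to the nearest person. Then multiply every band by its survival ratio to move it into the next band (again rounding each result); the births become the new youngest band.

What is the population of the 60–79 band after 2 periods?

3893

Period 1:
Births: 4300 * 0.328 = 1410  |  4050 * 0.401 = 1624 — total 3034
20–39: 3900 * 0.959 = 3740
40–59: 4300 * 0.95 = 4085
60–79: 4050 * 0.953 = 3860
80+: 6750 * 0.96 + 3600 * 0.598 = 6480 + 2153 = 8633
Giving 3034 / 3740 / 4085 / 3860 / 8633.
Period 2:
Births: 3740 * 0.328 = 1227  |  4085 * 0.401 = 1638 — total 2865
20–39: 3034 * 0.959 = 2910
40–59: 3740 * 0.95 = 3553
60–79: 4085 * 0.953 = 3893
80+: 3860 * 0.96 + 8633 * 0.598 = 3706 + 5163 = 8869
Giving 2865 / 2910 / 3553 / 3893 / 8869.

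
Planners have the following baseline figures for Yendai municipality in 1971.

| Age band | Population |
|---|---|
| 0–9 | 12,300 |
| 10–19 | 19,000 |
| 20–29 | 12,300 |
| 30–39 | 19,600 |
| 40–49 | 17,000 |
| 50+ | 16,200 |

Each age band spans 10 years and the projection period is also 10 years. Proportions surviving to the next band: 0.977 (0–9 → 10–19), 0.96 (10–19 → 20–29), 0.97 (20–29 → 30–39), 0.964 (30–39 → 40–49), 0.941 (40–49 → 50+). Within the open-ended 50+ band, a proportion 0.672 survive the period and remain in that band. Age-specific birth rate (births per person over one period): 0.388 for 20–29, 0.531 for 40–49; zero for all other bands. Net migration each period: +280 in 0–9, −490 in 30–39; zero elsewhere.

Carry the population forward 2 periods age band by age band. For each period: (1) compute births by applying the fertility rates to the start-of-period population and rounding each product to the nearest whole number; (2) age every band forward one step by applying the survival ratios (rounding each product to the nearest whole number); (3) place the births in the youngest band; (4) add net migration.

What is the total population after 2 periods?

— Period 1 —
Births: 12300 * 0.388 = 4772, 17000 * 0.531 = 9027 → total 13799
10–19: 12300 * 0.977 = 12017
20–29: 19000 * 0.96 = 18240
30–39: 12300 * 0.97 = 11931
40–49: 19600 * 0.964 = 18894
50+: 17000 * 0.941 + 16200 * 0.672 = 15997 + 10886 = 26883
Net migration: 0–9 + 280 → 14079; 30–39 − 490 → 11441
Giving 14079 / 12017 / 18240 / 11441 / 18894 / 26883.
— Period 2 —
Births: 18240 * 0.388 = 7077, 18894 * 0.531 = 10033 → total 17110
10–19: 14079 * 0.977 = 13755
20–29: 12017 * 0.96 = 11536
30–39: 18240 * 0.97 = 17693
40–49: 11441 * 0.964 = 11029
50+: 18894 * 0.941 + 26883 * 0.672 = 17779 + 18065 = 35844
Net migration: 0–9 + 280 → 17390; 30–39 − 490 → 17203
Giving 17390 / 13755 / 11536 / 17203 / 11029 / 35844.
Total after period 2: 17390 + 13755 + 11536 + 17203 + 11029 + 35844 = 106757

106757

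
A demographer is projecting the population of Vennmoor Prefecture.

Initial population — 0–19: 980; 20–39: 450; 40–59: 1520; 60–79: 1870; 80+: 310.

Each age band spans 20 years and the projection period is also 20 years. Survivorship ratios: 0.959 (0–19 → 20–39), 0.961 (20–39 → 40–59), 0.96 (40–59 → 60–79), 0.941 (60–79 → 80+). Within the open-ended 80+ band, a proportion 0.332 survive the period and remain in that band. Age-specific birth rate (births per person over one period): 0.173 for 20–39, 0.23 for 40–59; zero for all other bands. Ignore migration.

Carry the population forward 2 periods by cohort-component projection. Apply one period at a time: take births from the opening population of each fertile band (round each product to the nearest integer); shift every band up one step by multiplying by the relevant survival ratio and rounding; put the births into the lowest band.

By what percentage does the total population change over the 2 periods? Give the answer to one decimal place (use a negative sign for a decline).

-22.4

Period 1:
Births: 450 × 0.173 = 78, 1520 × 0.23 = 350 → total 428
20–39: 980 × 0.959 = 940
40–59: 450 × 0.961 = 432
60–79: 1520 × 0.96 = 1459
80+: 1870 × 0.941 + 310 × 0.332 = 1760 + 103 = 1863
End of period: [428, 940, 432, 1459, 1863]
Period 2:
Births: 940 × 0.173 = 163, 432 × 0.23 = 99 → total 262
20–39: 428 × 0.959 = 410
40–59: 940 × 0.961 = 903
60–79: 432 × 0.96 = 415
80+: 1459 × 0.941 + 1863 × 0.332 = 1373 + 619 = 1992
End of period: [262, 410, 903, 415, 1992]
Total: 5130 → 3982; change = -1148; percentage change = -22.4%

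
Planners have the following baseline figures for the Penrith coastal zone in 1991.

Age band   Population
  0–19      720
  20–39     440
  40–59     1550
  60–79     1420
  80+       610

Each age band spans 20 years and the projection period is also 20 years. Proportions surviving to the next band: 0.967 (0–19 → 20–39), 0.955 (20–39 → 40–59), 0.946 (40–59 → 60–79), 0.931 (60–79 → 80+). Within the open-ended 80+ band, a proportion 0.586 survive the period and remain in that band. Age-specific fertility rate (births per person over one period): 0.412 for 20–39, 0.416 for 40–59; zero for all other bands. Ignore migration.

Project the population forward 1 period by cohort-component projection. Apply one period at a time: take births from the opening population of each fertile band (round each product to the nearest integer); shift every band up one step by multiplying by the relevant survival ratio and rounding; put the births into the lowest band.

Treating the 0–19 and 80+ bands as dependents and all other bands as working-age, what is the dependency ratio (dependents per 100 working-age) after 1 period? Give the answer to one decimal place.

97.0

Period 1:
Births: 440 * 0.412 = 181, 1550 * 0.416 = 645 — total 826
20–39: 720 * 0.967 = 696
40–59: 440 * 0.955 = 420
60–79: 1550 * 0.946 = 1466
80+: 1420 * 0.931 + 610 * 0.586 = 1322 + 357 = 1679
End of period: [826, 696, 420, 1466, 1679]
Dependents (band 0–19 + band 80+) = 826 + 1679 = 2505; working-age = 2582; ratio = 2505/2582 × 100 = 97.0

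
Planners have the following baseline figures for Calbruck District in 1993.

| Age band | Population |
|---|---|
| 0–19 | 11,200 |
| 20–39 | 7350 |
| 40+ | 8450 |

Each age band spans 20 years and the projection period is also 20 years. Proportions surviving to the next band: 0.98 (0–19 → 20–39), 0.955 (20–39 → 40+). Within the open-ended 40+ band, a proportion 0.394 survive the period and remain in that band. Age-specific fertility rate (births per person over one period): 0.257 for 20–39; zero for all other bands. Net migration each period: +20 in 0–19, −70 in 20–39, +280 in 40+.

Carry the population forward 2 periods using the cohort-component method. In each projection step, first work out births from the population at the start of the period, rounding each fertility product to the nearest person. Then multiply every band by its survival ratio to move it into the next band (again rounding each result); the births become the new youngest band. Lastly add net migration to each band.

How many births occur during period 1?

1889

Period 1.
Births: 7350 × 0.257 = 1889
20–39: 11200 × 0.98 = 10976
40+: 7350 × 0.955 + 8450 × 0.394 = 7019 + 3329 = 10348
Net migration: 0–19 + 20 → 1909; 20–39 − 70 → 10906; 40+ + 280 → 10628
→ [1909, 10906, 10628]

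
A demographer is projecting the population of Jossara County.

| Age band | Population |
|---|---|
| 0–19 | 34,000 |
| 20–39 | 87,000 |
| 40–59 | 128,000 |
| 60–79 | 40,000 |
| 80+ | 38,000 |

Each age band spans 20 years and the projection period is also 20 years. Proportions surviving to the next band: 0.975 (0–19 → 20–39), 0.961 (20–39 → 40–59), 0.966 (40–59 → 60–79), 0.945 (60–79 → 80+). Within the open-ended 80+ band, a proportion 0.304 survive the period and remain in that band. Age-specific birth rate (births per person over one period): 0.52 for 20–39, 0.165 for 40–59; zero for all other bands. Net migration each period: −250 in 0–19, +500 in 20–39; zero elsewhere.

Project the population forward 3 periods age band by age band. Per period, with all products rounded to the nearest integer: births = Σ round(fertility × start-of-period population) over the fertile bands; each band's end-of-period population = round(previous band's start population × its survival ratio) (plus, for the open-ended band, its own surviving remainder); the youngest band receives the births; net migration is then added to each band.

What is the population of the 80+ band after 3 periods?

116404

[period 1]
Births: 87000 × 0.52 = 45240, 128000 × 0.165 = 21120 — total 66360
20–39: 34000 × 0.975 = 33150
40–59: 87000 × 0.961 = 83607
60–79: 128000 × 0.966 = 123648
80+: 40000 × 0.945 + 38000 × 0.304 = 37800 + 11552 = 49352
Net migration: 0–19 − 250 → 66110; 20–39 + 500 → 33650
End of period: [66110, 33650, 83607, 123648, 49352]
[period 2]
Births: 33650 × 0.52 = 17498, 83607 × 0.165 = 13795 — total 31293
20–39: 66110 × 0.975 = 64457
40–59: 33650 × 0.961 = 32338
60–79: 83607 × 0.966 = 80764
80+: 123648 × 0.945 + 49352 × 0.304 = 116847 + 15003 = 131850
Net migration: 0–19 − 250 → 31043; 20–39 + 500 → 64957
End of period: [31043, 64957, 32338, 80764, 131850]
[period 3]
Births: 64957 × 0.52 = 33778, 32338 × 0.165 = 5336 — total 39114
20–39: 31043 × 0.975 = 30267
40–59: 64957 × 0.961 = 62424
60–79: 32338 × 0.966 = 31239
80+: 80764 × 0.945 + 131850 × 0.304 = 76322 + 40082 = 116404
Net migration: 0–19 − 250 → 38864; 20–39 + 500 → 30767
End of period: [38864, 30767, 62424, 31239, 116404]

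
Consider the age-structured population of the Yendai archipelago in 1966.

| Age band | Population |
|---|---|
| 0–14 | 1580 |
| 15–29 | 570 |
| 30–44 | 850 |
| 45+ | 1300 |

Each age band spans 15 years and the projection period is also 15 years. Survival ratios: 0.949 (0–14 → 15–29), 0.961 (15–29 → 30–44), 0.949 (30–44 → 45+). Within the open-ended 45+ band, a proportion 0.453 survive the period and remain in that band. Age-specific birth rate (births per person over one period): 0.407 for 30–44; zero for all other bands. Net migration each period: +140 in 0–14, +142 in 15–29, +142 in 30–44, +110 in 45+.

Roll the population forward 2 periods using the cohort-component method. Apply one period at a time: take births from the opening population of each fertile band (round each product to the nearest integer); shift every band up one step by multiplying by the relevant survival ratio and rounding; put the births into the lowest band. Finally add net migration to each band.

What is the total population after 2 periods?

4190

Period 1.
Births: 850 * 0.407 = 346
15–29: 1580 * 0.949 = 1499
30–44: 570 * 0.961 = 548
45+: 850 * 0.949 + 1300 * 0.453 = 807 + 589 = 1396
Net migration: 0–14 + 140 → 486; 15–29 + 142 → 1641; 30–44 + 142 → 690; 45+ + 110 → 1506
Giving 486 / 1641 / 690 / 1506.
Period 2.
Births: 690 * 0.407 = 281
15–29: 486 * 0.949 = 461
30–44: 1641 * 0.961 = 1577
45+: 690 * 0.949 + 1506 * 0.453 = 655 + 682 = 1337
Net migration: 0–14 + 140 → 421; 15–29 + 142 → 603; 30–44 + 142 → 1719; 45+ + 110 → 1447
Giving 421 / 603 / 1719 / 1447.
Total after period 2: 421 + 603 + 1719 + 1447 = 4190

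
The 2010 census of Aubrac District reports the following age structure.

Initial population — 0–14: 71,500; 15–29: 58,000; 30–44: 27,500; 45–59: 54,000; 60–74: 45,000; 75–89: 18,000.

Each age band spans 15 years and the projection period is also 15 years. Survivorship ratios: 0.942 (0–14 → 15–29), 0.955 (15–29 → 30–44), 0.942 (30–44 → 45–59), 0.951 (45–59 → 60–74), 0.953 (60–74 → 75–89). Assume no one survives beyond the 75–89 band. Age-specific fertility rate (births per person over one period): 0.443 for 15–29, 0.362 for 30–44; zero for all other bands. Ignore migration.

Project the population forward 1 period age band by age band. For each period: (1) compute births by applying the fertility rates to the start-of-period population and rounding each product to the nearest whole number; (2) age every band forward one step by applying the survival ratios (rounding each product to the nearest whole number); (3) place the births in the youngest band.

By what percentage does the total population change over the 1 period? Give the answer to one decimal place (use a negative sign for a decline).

1.7

(Bands numbered youngest = 1 to oldest = 6.)
Period 1:
Births: 58000 * 0.443 = 25694, 27500 * 0.362 = 9955 ⇒ total 35649
Band 2: 71500 * 0.942 = 67353
Band 3: 58000 * 0.955 = 55390
Band 4: 27500 * 0.942 = 25905
Band 5: 54000 * 0.951 = 51354
Band 6: 45000 * 0.953 = 42885
→ [35649, 67353, 55390, 25905, 51354, 42885]
Total: 274000 → 278536; change = 4536; percentage change = 1.7%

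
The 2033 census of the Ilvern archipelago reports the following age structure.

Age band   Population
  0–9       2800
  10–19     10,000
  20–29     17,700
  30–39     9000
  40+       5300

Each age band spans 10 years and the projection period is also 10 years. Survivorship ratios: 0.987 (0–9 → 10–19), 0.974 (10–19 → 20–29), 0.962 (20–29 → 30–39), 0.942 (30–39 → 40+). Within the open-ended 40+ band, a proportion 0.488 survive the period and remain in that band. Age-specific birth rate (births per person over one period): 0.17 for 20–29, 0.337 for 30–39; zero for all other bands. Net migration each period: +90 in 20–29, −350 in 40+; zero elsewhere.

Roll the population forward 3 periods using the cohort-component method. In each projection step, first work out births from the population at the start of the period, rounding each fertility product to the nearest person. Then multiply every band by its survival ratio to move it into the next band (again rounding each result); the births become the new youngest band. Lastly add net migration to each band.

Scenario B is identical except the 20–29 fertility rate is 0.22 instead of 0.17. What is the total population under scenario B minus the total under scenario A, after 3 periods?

1475

Numbering the bands 1..5 from youngest to oldest:
After projecting period 1:
Births: 17700 × 0.17 = 3009  |  9000 × 0.337 = 3033 → total 6042
Band 2: 2800 × 0.987 = 2764
Band 3: 10000 × 0.974 = 9740
Band 4: 17700 × 0.962 = 17027
Band 5: 9000 × 0.942 + 5300 × 0.488 = 8478 + 2586 = 11064
Net migration: Band 3 + 90 → 9830; Band 5 − 350 → 10714
End of period: [6042, 2764, 9830, 17027, 10714]
After projecting period 2:
Births: 9830 × 0.17 = 1671  |  17027 × 0.337 = 5738 → total 7409
Band 2: 6042 × 0.987 = 5963
Band 3: 2764 × 0.974 = 2692
Band 4: 9830 × 0.962 = 9456
Band 5: 17027 × 0.942 + 10714 × 0.488 = 16039 + 5228 = 21267
Net migration: Band 3 + 90 → 2782; Band 5 − 350 → 20917
End of period: [7409, 5963, 2782, 9456, 20917]
After projecting period 3:
Births: 2782 × 0.17 = 473  |  9456 × 0.337 = 3187 → total 3660
Band 2: 7409 × 0.987 = 7313
Band 3: 5963 × 0.974 = 5808
Band 4: 2782 × 0.962 = 2676
Band 5: 9456 × 0.942 + 20917 × 0.488 = 8908 + 10207 = 19115
Net migration: Band 3 + 90 → 5898; Band 5 − 350 → 18765
End of period: [3660, 7313, 5898, 2676, 18765]
Scenario A total after 3 periods: 38312
Scenario B projection —
After projecting period 1:
Births: 17700 × 0.22 = 3894  |  9000 × 0.337 = 3033 → total 6927
Band 2: 2800 × 0.987 = 2764
Band 3: 10000 × 0.974 = 9740
Band 4: 17700 × 0.962 = 17027
Band 5: 9000 × 0.942 + 5300 × 0.488 = 8478 + 2586 = 11064
Net migration: Band 3 + 90 → 9830; Band 5 − 350 → 10714
End of period: [6927, 2764, 9830, 17027, 10714]
After projecting period 2:
Births: 9830 × 0.22 = 2163  |  17027 × 0.337 = 5738 → total 7901
Band 2: 6927 × 0.987 = 6837
Band 3: 2764 × 0.974 = 2692
Band 4: 9830 × 0.962 = 9456
Band 5: 17027 × 0.942 + 10714 × 0.488 = 16039 + 5228 = 21267
Net migration: Band 3 + 90 → 2782; Band 5 − 350 → 20917
End of period: [7901, 6837, 2782, 9456, 20917]
After projecting period 3:
Births: 2782 × 0.22 = 612  |  9456 × 0.337 = 3187 → total 3799
Band 2: 7901 × 0.987 = 7798
Band 3: 6837 × 0.974 = 6659
Band 4: 2782 × 0.962 = 2676
Band 5: 9456 × 0.942 + 20917 × 0.488 = 8908 + 10207 = 19115
Net migration: Band 3 + 90 → 6749; Band 5 − 350 → 18765
End of period: [3799, 7798, 6749, 2676, 18765]
Scenario B total after 3 periods: 39787
Difference B − A = 39787 − 38312 = 1475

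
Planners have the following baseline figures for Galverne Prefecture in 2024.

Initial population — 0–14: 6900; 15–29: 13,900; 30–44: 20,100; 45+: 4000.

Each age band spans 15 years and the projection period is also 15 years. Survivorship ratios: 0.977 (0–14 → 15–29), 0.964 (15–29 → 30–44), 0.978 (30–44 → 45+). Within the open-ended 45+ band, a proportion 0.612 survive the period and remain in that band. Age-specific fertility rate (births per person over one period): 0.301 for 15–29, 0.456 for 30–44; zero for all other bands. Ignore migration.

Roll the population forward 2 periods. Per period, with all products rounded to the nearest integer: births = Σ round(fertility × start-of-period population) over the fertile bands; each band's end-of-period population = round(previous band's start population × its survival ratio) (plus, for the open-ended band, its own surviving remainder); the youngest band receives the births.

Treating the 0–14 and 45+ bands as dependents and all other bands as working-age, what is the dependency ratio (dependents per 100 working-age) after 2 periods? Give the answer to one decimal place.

177.9

Call the groups 1 to 4, youngest first.
[period 1]
Births: 13900 * 0.301 = 4184, 20100 * 0.456 = 9166 — total 13350
Group 2: 6900 * 0.977 = 6741
Group 3: 13900 * 0.964 = 13400
Group 4: 20100 * 0.978 + 4000 * 0.612 = 19658 + 2448 = 22106
Giving 13350 / 6741 / 13400 / 22106.
[period 2]
Births: 6741 * 0.301 = 2029, 13400 * 0.456 = 6110 — total 8139
Group 2: 13350 * 0.977 = 13043
Group 3: 6741 * 0.964 = 6498
Group 4: 13400 * 0.978 + 22106 * 0.612 = 13105 + 13529 = 26634
Giving 8139 / 13043 / 6498 / 26634.
Dependents (band 0–14 + band 45+) = 8139 + 26634 = 34773; working-age = 19541; ratio = 34773/19541 × 100 = 177.9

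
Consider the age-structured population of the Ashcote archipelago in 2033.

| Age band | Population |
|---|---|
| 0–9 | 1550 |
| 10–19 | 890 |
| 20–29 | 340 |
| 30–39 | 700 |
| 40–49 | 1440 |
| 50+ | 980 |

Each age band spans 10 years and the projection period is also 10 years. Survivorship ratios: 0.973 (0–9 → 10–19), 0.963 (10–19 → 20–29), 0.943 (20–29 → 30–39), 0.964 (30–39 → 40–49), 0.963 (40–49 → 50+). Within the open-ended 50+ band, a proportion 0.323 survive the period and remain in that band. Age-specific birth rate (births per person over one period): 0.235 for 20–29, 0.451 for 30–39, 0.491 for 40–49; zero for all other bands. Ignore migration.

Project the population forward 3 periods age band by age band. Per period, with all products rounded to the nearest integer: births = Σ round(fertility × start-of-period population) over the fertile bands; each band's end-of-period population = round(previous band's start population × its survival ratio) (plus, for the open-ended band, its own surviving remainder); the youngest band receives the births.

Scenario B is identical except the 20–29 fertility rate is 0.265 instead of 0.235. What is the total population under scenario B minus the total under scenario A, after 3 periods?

79

Numbering the bands 1..6 from youngest to oldest:
[period 1]
Births: 340 × 0.235 = 80 ; 700 × 0.451 = 316 ; 1440 × 0.491 = 707 → 1103
Band 2: 1550 × 0.973 = 1508
Band 3: 890 × 0.963 = 857
Band 4: 340 × 0.943 = 321
Band 5: 700 × 0.964 = 675
Band 6: 1440 × 0.963 + 980 × 0.323 = 1387 + 317 = 1704
Giving 1103 / 1508 / 857 / 321 / 675 / 1704.
[period 2]
Births: 857 × 0.235 = 201 ; 321 × 0.451 = 145 ; 675 × 0.491 = 331 → 677
Band 2: 1103 × 0.973 = 1073
Band 3: 1508 × 0.963 = 1452
Band 4: 857 × 0.943 = 808
Band 5: 321 × 0.964 = 309
Band 6: 675 × 0.963 + 1704 × 0.323 = 650 + 550 = 1200
Giving 677 / 1073 / 1452 / 808 / 309 / 1200.
[period 3]
Births: 1452 × 0.235 = 341 ; 808 × 0.451 = 364 ; 309 × 0.491 = 152 → 857
Band 2: 677 × 0.973 = 659
Band 3: 1073 × 0.963 = 1033
Band 4: 1452 × 0.943 = 1369
Band 5: 808 × 0.964 = 779
Band 6: 309 × 0.963 + 1200 × 0.323 = 298 + 388 = 686
Giving 857 / 659 / 1033 / 1369 / 779 / 686.
Scenario A total after 3 periods: 5383
Scenario B projection —
[period 1]
Births: 340 × 0.265 = 90 ; 700 × 0.451 = 316 ; 1440 × 0.491 = 707 → 1113
Band 2: 1550 × 0.973 = 1508
Band 3: 890 × 0.963 = 857
Band 4: 340 × 0.943 = 321
Band 5: 700 × 0.964 = 675
Band 6: 1440 × 0.963 + 980 × 0.323 = 1387 + 317 = 1704
Giving 1113 / 1508 / 857 / 321 / 675 / 1704.
[period 2]
Births: 857 × 0.265 = 227 ; 321 × 0.451 = 145 ; 675 × 0.491 = 331 → 703
Band 2: 1113 × 0.973 = 1083
Band 3: 1508 × 0.963 = 1452
Band 4: 857 × 0.943 = 808
Band 5: 321 × 0.964 = 309
Band 6: 675 × 0.963 + 1704 × 0.323 = 650 + 550 = 1200
Giving 703 / 1083 / 1452 / 808 / 309 / 1200.
[period 3]
Births: 1452 × 0.265 = 385 ; 808 × 0.451 = 364 ; 309 × 0.491 = 152 → 901
Band 2: 703 × 0.973 = 684
Band 3: 1083 × 0.963 = 1043
Band 4: 1452 × 0.943 = 1369
Band 5: 808 × 0.964 = 779
Band 6: 309 × 0.963 + 1200 × 0.323 = 298 + 388 = 686
Giving 901 / 684 / 1043 / 1369 / 779 / 686.
Scenario B total after 3 periods: 5462
Difference B − A = 5462 − 5383 = 79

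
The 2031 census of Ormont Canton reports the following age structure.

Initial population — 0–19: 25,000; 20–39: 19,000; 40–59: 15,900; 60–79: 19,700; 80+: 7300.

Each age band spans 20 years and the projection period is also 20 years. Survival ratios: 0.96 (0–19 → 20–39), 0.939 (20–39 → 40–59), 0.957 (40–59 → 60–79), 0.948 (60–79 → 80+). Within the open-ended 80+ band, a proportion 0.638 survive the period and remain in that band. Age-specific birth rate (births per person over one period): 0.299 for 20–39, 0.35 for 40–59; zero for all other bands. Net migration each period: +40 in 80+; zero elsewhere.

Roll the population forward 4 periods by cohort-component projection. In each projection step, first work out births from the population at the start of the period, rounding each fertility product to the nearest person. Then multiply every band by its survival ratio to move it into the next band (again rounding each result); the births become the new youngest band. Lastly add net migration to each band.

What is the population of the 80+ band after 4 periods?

Period 1.
Births: 19000 × 0.299 = 5681 ; 15900 × 0.35 = 5565 ⇒ total 11246
20–39: 25000 × 0.96 = 24000
40–59: 19000 × 0.939 = 17841
60–79: 15900 × 0.957 = 15216
80+: 19700 × 0.948 + 7300 × 0.638 = 18676 + 4657 = 23333
Net migration: 80+ + 40 → 23373
Giving 11246 / 24000 / 17841 / 15216 / 23373.
Period 2.
Births: 24000 × 0.299 = 7176 ; 17841 × 0.35 = 6244 ⇒ total 13420
20–39: 11246 × 0.96 = 10796
40–59: 24000 × 0.939 = 22536
60–79: 17841 × 0.957 = 17074
80+: 15216 × 0.948 + 23373 × 0.638 = 14425 + 14912 = 29337
Net migration: 80+ + 40 → 29377
Giving 13420 / 10796 / 22536 / 17074 / 29377.
Period 3.
Births: 10796 × 0.299 = 3228 ; 22536 × 0.35 = 7888 ⇒ total 11116
20–39: 13420 × 0.96 = 12883
40–59: 10796 × 0.939 = 10137
60–79: 22536 × 0.957 = 21567
80+: 17074 × 0.948 + 29377 × 0.638 = 16186 + 18743 = 34929
Net migration: 80+ + 40 → 34969
Giving 11116 / 12883 / 10137 / 21567 / 34969.
Period 4.
Births: 12883 × 0.299 = 3852 ; 10137 × 0.35 = 3548 ⇒ total 7400
20–39: 11116 × 0.96 = 10671
40–59: 12883 × 0.939 = 12097
60–79: 10137 × 0.957 = 9701
80+: 21567 × 0.948 + 34969 × 0.638 = 20446 + 22310 = 42756
Net migration: 80+ + 40 → 42796
Giving 7400 / 10671 / 12097 / 9701 / 42796.

42796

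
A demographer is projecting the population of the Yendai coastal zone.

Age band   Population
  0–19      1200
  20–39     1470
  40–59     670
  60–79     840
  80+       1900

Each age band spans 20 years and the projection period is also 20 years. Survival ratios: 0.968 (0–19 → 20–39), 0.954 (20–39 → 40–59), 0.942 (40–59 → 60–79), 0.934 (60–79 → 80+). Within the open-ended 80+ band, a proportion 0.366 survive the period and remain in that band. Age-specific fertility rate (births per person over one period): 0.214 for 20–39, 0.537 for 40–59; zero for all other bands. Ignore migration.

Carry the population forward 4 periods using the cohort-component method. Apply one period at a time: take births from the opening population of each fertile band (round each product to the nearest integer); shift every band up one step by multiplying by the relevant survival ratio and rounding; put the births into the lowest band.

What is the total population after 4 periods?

Period 1:
Births: 1470 × 0.214 = 315, 670 × 0.537 = 360 → total 675
20–39: 1200 × 0.968 = 1162
40–59: 1470 × 0.954 = 1402
60–79: 670 × 0.942 = 631
80+: 840 × 0.934 + 1900 × 0.366 = 785 + 695 = 1480
Population now: 0–19=675, 20–39=1162, 40–59=1402, 60–79=631, 80+=1480
Period 2:
Births: 1162 × 0.214 = 249, 1402 × 0.537 = 753 → total 1002
20–39: 675 × 0.968 = 653
40–59: 1162 × 0.954 = 1109
60–79: 1402 × 0.942 = 1321
80+: 631 × 0.934 + 1480 × 0.366 = 589 + 542 = 1131
Population now: 0–19=1002, 20–39=653, 40–59=1109, 60–79=1321, 80+=1131
Period 3:
Births: 653 × 0.214 = 140, 1109 × 0.537 = 596 → total 736
20–39: 1002 × 0.968 = 970
40–59: 653 × 0.954 = 623
60–79: 1109 × 0.942 = 1045
80+: 1321 × 0.934 + 1131 × 0.366 = 1234 + 414 = 1648
Population now: 0–19=736, 20–39=970, 40–59=623, 60–79=1045, 80+=1648
Period 4:
Births: 970 × 0.214 = 208, 623 × 0.537 = 335 → total 543
20–39: 736 × 0.968 = 712
40–59: 970 × 0.954 = 925
60–79: 623 × 0.942 = 587
80+: 1045 × 0.934 + 1648 × 0.366 = 976 + 603 = 1579
Population now: 0–19=543, 20–39=712, 40–59=925, 60–79=587, 80+=1579
Total after period 4: 543 + 712 + 925 + 587 + 1579 = 4346

4346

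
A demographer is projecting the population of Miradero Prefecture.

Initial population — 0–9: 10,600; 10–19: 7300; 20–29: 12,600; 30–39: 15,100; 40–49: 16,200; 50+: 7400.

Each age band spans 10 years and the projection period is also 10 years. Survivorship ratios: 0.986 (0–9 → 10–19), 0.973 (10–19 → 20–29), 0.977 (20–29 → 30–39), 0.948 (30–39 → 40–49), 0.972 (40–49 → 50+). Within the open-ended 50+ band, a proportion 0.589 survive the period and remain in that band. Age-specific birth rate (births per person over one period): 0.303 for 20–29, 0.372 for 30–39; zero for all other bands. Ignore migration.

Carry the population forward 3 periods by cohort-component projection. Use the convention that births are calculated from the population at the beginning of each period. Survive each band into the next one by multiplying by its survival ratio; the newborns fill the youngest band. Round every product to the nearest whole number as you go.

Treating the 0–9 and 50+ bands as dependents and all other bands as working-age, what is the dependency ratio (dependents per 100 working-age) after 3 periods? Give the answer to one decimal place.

99.9

Period 1.
Births: 12600 × 0.303 = 3818  |  15100 × 0.372 = 5617 ⇒ total 9435
10–19: 10600 × 0.986 = 10452
20–29: 7300 × 0.973 = 7103
30–39: 12600 × 0.977 = 12310
40–49: 15100 × 0.948 = 14315
50+: 16200 × 0.972 + 7400 × 0.589 = 15746 + 4359 = 20105
Giving 9435 / 10452 / 7103 / 12310 / 14315 / 20105.
Period 2.
Births: 7103 × 0.303 = 2152  |  12310 × 0.372 = 4579 ⇒ total 6731
10–19: 9435 × 0.986 = 9303
20–29: 10452 × 0.973 = 10170
30–39: 7103 × 0.977 = 6940
40–49: 12310 × 0.948 = 11670
50+: 14315 × 0.972 + 20105 × 0.589 = 13914 + 11842 = 25756
Giving 6731 / 9303 / 10170 / 6940 / 11670 / 25756.
Period 3.
Births: 10170 × 0.303 = 3082  |  6940 × 0.372 = 2582 ⇒ total 5664
10–19: 6731 × 0.986 = 6637
20–29: 9303 × 0.973 = 9052
30–39: 10170 × 0.977 = 9936
40–49: 6940 × 0.948 = 6579
50+: 11670 × 0.972 + 25756 × 0.589 = 11343 + 15170 = 26513
Giving 5664 / 6637 / 9052 / 9936 / 6579 / 26513.
Dependents (band 0–9 + band 50+) = 5664 + 26513 = 32177; working-age = 32204; ratio = 32177/32204 × 100 = 99.9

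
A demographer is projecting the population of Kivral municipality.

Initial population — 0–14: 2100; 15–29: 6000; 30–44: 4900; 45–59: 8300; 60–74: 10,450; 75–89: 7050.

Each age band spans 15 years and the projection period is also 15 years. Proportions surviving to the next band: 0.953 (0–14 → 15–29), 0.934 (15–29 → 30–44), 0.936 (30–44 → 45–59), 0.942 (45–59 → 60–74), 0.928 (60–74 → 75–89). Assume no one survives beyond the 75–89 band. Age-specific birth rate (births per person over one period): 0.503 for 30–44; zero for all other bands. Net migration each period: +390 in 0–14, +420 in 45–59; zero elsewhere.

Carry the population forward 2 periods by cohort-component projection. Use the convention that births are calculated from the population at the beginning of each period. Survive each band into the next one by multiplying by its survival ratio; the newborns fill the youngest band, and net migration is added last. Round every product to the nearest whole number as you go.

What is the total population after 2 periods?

25436

Period 1:
Births: 4900 × 0.503 = 2465
15–29: 2100 × 0.953 = 2001
30–44: 6000 × 0.934 = 5604
45–59: 4900 × 0.936 = 4586
60–74: 8300 × 0.942 = 7819
75–89: 10450 × 0.928 = 9698
Net migration: 0–14 + 390 → 2855; 45–59 + 420 → 5006
Population now: 0–14=2855, 15–29=2001, 30–44=5604, 45–59=5006, 60–74=7819, 75–89=9698
Period 2:
Births: 5604 × 0.503 = 2819
15–29: 2855 × 0.953 = 2721
30–44: 2001 × 0.934 = 1869
45–59: 5604 × 0.936 = 5245
60–74: 5006 × 0.942 = 4716
75–89: 7819 × 0.928 = 7256
Net migration: 0–14 + 390 → 3209; 45–59 + 420 → 5665
Population now: 0–14=3209, 15–29=2721, 30–44=1869, 45–59=5665, 60–74=4716, 75–89=7256
Total after period 2: 3209 + 2721 + 1869 + 5665 + 4716 + 7256 = 25436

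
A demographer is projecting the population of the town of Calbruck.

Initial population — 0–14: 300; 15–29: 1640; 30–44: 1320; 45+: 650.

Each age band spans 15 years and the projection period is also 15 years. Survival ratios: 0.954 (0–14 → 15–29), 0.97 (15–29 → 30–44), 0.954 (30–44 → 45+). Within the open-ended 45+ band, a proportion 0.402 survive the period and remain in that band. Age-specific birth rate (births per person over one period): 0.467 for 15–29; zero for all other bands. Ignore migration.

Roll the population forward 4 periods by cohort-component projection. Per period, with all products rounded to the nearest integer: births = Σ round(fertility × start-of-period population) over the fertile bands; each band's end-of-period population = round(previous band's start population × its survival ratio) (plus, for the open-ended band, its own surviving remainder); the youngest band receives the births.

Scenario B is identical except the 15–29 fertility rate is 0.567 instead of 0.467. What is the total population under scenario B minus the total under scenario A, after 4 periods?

Period 1:
Births: 1640 × 0.467 = 766
15–29: 300 × 0.954 = 286
30–44: 1640 × 0.97 = 1591
45+: 1320 × 0.954 + 650 × 0.402 = 1259 + 261 = 1520
Giving 766 / 286 / 1591 / 1520.
Period 2:
Births: 286 × 0.467 = 134
15–29: 766 × 0.954 = 731
30–44: 286 × 0.97 = 277
45+: 1591 × 0.954 + 1520 × 0.402 = 1518 + 611 = 2129
Giving 134 / 731 / 277 / 2129.
Period 3:
Births: 731 × 0.467 = 341
15–29: 134 × 0.954 = 128
30–44: 731 × 0.97 = 709
45+: 277 × 0.954 + 2129 × 0.402 = 264 + 856 = 1120
Giving 341 / 128 / 709 / 1120.
Period 4:
Births: 128 × 0.467 = 60
15–29: 341 × 0.954 = 325
30–44: 128 × 0.97 = 124
45+: 709 × 0.954 + 1120 × 0.402 = 676 + 450 = 1126
Giving 60 / 325 / 124 / 1126.
Scenario A total after 4 periods: 1635
Scenario B projection —
Period 1:
Births: 1640 × 0.567 = 930
15–29: 300 × 0.954 = 286
30–44: 1640 × 0.97 = 1591
45+: 1320 × 0.954 + 650 × 0.402 = 1259 + 261 = 1520
Giving 930 / 286 / 1591 / 1520.
Period 2:
Births: 286 × 0.567 = 162
15–29: 930 × 0.954 = 887
30–44: 286 × 0.97 = 277
45+: 1591 × 0.954 + 1520 × 0.402 = 1518 + 611 = 2129
Giving 162 / 887 / 277 / 2129.
Period 3:
Births: 887 × 0.567 = 503
15–29: 162 × 0.954 = 155
30–44: 887 × 0.97 = 860
45+: 277 × 0.954 + 2129 × 0.402 = 264 + 856 = 1120
Giving 503 / 155 / 860 / 1120.
Period 4:
Births: 155 × 0.567 = 88
15–29: 503 × 0.954 = 480
30–44: 155 × 0.97 = 150
45+: 860 × 0.954 + 1120 × 0.402 = 820 + 450 = 1270
Giving 88 / 480 / 150 / 1270.
Scenario B total after 4 periods: 1988
Difference B − A = 1988 − 1635 = 353

353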